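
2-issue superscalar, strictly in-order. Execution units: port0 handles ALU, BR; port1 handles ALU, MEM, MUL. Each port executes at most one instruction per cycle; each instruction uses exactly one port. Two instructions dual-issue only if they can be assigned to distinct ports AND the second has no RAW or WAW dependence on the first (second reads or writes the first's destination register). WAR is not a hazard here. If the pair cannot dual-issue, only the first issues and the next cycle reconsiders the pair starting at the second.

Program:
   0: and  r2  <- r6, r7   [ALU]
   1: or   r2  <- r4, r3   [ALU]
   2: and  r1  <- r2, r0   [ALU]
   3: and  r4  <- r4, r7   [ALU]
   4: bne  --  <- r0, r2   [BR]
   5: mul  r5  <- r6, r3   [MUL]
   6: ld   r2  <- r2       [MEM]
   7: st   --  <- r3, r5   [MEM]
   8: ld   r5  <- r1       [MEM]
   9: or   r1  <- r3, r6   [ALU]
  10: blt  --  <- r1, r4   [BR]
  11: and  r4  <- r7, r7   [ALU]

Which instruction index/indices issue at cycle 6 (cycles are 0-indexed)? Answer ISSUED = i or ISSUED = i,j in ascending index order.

#0 head=0: and.ALU i0 WAW r2
#1 head=1: or.ALU i1 RAW r2
#2 head=2: and.ALU/and.ALU i2/i3 pair
#3 head=4: bne.BR/mul.MUL i4/i5 pair
#4 head=6: ld.MEM i6 no-port MEM/MEM
#5 head=7: st.MEM i7 no-port MEM/MEM
#6 head=8: ld.MEM/or.ALU i8/i9 pair
#7 head=10: blt.BR/and.ALU i10/i11 pair

ISSUED = 8,9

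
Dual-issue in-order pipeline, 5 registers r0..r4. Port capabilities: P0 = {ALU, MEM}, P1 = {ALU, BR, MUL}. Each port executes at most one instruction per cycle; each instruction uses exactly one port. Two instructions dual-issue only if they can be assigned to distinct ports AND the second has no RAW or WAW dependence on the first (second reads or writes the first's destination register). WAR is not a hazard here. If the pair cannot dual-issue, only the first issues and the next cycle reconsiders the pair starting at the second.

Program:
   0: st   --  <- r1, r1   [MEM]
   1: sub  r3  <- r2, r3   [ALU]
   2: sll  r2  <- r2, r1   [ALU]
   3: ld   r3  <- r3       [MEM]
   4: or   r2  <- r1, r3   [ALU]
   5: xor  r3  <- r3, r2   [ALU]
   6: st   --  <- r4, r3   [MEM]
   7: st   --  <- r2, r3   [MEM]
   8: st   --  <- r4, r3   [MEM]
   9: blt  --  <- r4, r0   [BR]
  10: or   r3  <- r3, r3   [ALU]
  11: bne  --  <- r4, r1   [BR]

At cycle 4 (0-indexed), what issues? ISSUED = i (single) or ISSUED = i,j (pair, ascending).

ISSUED = 6

#0 head=0: st/sub i0,i1 dual
#1 head=2: sll/ld i2,i3 dual
#2 head=4: or i4 RAW r2
#3 head=5: xor i5 RAW r3
#4 head=6: st i6 no-port MEM/MEM
#5 head=7: st i7 no-port MEM/MEM
#6 head=8: st/blt i8,i9 dual
#7 head=10: or/bne i10,i11 dual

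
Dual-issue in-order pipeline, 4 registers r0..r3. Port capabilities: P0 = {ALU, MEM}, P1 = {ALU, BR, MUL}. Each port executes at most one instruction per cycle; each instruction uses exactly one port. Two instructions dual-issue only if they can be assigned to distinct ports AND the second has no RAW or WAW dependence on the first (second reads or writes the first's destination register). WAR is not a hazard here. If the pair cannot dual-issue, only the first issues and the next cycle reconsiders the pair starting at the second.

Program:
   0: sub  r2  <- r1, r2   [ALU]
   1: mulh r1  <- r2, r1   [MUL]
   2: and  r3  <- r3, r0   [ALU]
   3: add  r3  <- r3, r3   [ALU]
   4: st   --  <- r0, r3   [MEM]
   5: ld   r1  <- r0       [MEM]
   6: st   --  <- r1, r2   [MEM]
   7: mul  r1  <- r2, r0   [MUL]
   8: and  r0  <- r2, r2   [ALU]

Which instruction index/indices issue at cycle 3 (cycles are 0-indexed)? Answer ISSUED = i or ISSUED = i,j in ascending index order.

[0] i0  sub.ALU  -- RAW r2
[1] i1/i2  mulh.MUL and.ALU  -- pair
[2] i3  add.ALU  -- RAW r3
[3] i4  st.MEM  -- no-port MEM/MEM
[4] i5  ld.MEM  -- no-port MEM/MEM
[5] i6/i7  st.MEM mul.MUL  -- pair
[6] i8  and.ALU  -- tail

ISSUED = 4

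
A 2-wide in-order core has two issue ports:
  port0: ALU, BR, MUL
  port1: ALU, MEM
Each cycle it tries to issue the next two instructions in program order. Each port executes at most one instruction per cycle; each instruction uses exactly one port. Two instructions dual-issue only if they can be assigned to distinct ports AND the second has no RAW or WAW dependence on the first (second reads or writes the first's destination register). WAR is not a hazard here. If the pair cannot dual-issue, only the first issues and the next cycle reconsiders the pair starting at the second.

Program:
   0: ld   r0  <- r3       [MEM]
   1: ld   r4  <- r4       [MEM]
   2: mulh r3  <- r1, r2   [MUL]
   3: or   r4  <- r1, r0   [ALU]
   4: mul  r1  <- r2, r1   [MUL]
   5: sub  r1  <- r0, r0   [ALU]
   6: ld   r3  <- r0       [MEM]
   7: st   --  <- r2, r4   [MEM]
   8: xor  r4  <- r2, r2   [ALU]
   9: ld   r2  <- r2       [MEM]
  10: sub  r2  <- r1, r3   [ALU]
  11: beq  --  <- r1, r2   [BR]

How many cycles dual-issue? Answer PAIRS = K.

t=0 i0:ld ; no-port MEM/MEM
t=1 i1&i2:ld;mulh ; 2-wide
t=2 i3&i4:or;mul ; 2-wide
t=3 i5&i6:sub;ld ; 2-wide
t=4 i7&i8:st;xor ; 2-wide
t=5 i9:ld ; WAW r2
t=6 i10:sub ; RAW r2
t=7 i11:beq ; tail

PAIRS = 4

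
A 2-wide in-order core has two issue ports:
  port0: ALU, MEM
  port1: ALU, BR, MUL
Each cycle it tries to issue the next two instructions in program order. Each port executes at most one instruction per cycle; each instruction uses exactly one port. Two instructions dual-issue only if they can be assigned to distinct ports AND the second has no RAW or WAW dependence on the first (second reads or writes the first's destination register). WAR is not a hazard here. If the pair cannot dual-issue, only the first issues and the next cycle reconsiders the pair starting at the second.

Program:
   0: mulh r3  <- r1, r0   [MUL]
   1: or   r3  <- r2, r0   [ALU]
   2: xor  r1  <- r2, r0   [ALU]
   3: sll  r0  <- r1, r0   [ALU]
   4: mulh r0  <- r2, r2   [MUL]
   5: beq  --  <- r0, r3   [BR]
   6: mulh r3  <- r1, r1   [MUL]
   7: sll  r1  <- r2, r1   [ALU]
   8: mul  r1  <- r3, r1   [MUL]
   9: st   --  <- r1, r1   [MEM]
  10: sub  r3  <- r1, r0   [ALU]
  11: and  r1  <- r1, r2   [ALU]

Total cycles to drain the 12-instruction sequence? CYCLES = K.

#0 head=0: mulh i0 WAW r3
#1 head=1: or xor i1/i2 dual
#2 head=3: sll i3 WAW r0
#3 head=4: mulh i4 no-port MUL/BR
#4 head=5: beq i5 no-port BR/MUL
#5 head=6: mulh sll i6/i7 dual
#6 head=8: mul i8 RAW r1
#7 head=9: st sub i9/i10 dual
#8 head=11: and i11 tail

CYCLES = 9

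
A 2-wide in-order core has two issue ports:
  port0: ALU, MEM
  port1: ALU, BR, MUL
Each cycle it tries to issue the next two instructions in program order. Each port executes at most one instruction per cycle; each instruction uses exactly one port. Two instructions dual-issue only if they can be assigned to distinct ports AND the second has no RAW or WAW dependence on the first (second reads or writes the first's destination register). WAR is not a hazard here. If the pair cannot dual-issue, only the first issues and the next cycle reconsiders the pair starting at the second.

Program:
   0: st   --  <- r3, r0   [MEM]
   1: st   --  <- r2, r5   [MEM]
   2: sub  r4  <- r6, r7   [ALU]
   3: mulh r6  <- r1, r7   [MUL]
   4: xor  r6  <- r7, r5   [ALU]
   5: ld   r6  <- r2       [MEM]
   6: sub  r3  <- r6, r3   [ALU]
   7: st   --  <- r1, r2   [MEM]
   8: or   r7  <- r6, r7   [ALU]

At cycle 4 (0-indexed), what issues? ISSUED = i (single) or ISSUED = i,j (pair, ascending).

ISSUED = 5

#0 head=0: st.MEM i0 no-port MEM/MEM
#1 head=1: st.MEM sub.ALU i1+i2 2-wide
#2 head=3: mulh.MUL i3 WAW r6
#3 head=4: xor.ALU i4 WAW r6
#4 head=5: ld.MEM i5 RAW r6
#5 head=6: sub.ALU st.MEM i6+i7 2-wide
#6 head=8: or.ALU i8 tail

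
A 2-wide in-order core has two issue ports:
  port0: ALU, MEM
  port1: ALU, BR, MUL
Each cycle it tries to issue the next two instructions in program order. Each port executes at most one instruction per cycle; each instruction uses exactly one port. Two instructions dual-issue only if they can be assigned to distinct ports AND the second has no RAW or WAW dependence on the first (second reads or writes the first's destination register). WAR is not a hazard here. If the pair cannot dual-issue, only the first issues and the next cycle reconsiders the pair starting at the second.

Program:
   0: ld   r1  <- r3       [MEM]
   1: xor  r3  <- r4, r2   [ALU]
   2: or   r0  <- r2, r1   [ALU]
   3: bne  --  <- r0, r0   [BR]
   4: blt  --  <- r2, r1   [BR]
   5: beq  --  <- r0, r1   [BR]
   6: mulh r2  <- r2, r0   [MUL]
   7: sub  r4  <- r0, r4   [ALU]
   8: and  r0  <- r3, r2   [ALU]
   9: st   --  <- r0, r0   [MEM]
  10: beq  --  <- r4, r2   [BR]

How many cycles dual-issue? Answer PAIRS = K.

  cy0 -> i0+i1 (ld.MEM+xor.ALU) dual
  cy1 -> i2 (or.ALU) RAW r0
  cy2 -> i3 (bne.BR) no-port BR/BR
  cy3 -> i4 (blt.BR) no-port BR/BR
  cy4 -> i5 (beq.BR) no-port BR/MUL
  cy5 -> i6+i7 (mulh.MUL+sub.ALU) dual
  cy6 -> i8 (and.ALU) RAW r0
  cy7 -> i9+i10 (st.MEM+beq.BR) dual

PAIRS = 3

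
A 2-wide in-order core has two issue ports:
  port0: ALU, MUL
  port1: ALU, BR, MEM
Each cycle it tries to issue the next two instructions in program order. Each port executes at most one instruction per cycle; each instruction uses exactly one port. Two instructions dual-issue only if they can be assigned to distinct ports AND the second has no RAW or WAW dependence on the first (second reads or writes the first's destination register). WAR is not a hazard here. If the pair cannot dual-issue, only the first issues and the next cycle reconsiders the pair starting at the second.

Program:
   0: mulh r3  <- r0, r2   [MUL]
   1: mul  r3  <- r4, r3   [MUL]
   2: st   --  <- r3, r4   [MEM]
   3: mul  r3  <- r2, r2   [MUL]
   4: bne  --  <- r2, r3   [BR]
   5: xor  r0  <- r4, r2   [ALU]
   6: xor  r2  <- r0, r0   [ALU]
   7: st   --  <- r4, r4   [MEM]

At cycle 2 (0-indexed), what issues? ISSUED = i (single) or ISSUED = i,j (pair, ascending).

ISSUED = 2,3

c0: i0 mulh.MUL  no-port MUL/MUL
c1: i1 mul.MUL  RAW r3
c2: i2&i3 st.MEM/mul.MUL  pair
c3: i4&i5 bne.BR/xor.ALU  pair
c4: i6&i7 xor.ALU/st.MEM  pair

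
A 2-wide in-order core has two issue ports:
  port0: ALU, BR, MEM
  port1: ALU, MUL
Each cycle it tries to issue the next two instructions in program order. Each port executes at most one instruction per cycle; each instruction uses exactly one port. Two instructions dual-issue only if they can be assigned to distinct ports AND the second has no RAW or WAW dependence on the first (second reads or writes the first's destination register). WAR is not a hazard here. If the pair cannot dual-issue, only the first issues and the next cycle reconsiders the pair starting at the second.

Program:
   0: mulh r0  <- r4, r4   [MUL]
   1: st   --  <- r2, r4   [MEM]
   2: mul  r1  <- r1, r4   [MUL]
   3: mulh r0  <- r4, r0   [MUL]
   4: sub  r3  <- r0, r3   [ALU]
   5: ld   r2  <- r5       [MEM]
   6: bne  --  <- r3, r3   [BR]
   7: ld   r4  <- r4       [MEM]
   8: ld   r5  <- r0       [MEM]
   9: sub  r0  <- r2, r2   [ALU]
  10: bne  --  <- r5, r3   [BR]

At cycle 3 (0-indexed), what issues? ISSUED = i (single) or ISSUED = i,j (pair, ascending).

ISSUED = 4,5

c0: i0+i1 mulh.MUL st.MEM  2-wide
c1: i2 mul.MUL  no-port MUL/MUL
c2: i3 mulh.MUL  RAW r0
c3: i4+i5 sub.ALU ld.MEM  2-wide
c4: i6 bne.BR  no-port BR/MEM
c5: i7 ld.MEM  no-port MEM/MEM
c6: i8+i9 ld.MEM sub.ALU  2-wide
c7: i10 bne.BR  tail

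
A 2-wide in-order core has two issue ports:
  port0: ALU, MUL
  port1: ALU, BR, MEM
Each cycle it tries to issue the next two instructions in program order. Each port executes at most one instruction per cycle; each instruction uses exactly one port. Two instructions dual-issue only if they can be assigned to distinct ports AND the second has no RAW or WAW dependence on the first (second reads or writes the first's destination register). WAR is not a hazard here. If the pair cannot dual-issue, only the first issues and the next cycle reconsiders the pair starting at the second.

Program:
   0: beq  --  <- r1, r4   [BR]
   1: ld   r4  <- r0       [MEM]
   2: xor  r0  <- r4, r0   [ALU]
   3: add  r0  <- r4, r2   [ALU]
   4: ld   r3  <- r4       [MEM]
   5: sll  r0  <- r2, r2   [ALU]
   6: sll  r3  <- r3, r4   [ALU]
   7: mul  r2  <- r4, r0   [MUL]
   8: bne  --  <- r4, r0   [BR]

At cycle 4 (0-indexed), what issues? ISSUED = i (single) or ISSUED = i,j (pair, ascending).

0. beq @i0  | no-port BR/MEM
1. ld @i1  | RAW r4
2. xor @i2  | WAW r0
3. add+ld @i3&i4  | dual
4. sll+sll @i5&i6  | dual
5. mul+bne @i7&i8  | dual

ISSUED = 5,6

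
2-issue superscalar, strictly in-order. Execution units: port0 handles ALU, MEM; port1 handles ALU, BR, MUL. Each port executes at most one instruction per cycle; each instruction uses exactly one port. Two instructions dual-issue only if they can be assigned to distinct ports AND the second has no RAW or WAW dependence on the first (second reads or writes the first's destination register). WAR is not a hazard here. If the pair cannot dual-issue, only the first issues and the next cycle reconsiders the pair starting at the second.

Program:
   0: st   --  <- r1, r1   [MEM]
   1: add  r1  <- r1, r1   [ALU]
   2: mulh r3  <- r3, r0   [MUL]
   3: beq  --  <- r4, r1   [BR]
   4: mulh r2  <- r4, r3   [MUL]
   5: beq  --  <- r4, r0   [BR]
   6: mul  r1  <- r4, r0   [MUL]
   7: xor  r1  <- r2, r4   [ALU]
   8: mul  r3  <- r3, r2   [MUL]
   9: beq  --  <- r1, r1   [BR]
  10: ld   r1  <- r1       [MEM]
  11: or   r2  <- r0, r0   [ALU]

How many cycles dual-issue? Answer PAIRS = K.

0. st.MEM+add.ALU @i0,i1  | 2-wide
1. mulh.MUL @i2  | no-port MUL/BR
2. beq.BR @i3  | no-port BR/MUL
3. mulh.MUL @i4  | no-port MUL/BR
4. beq.BR @i5  | no-port BR/MUL
5. mul.MUL @i6  | WAW r1
6. xor.ALU+mul.MUL @i7,i8  | 2-wide
7. beq.BR+ld.MEM @i9,i10  | 2-wide
8. or.ALU @i11  | tail

PAIRS = 3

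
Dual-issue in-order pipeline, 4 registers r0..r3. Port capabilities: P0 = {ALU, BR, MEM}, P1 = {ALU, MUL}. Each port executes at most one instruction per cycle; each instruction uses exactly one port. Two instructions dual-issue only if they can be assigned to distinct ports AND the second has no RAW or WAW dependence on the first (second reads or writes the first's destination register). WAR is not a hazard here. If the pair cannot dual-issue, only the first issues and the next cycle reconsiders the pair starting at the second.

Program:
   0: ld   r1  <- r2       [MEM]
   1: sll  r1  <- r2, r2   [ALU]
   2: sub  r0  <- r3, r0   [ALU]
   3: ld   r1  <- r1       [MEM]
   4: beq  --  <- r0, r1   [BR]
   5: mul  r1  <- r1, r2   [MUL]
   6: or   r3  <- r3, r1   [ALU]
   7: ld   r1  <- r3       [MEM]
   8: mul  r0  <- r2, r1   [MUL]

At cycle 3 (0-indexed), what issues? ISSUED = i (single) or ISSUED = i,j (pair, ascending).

ISSUED = 4,5

t=0 i0:ld ; WAW r1
t=1 i1,i2:sll sub ; dual
t=2 i3:ld ; no-port MEM/BR
t=3 i4,i5:beq mul ; dual
t=4 i6:or ; RAW r3
t=5 i7:ld ; RAW r1
t=6 i8:mul ; tail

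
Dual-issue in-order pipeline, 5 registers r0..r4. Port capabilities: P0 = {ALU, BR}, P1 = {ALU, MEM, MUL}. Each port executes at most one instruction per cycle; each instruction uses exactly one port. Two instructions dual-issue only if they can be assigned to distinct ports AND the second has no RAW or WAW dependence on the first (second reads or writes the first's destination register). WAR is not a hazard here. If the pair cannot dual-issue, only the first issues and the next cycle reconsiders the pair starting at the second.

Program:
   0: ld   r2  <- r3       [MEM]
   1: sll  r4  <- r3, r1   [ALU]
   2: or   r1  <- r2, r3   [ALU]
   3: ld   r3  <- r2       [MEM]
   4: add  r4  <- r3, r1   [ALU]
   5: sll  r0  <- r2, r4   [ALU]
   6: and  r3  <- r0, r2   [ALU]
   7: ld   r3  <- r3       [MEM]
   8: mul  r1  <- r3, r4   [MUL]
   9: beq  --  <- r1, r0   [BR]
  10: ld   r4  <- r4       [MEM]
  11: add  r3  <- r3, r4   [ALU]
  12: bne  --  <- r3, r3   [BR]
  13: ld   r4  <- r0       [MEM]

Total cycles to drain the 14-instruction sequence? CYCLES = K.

CYCLES = 10

t=0 i0,i1:ld;sll ; 2-wide
t=1 i2,i3:or;ld ; 2-wide
t=2 i4:add ; RAW r4
t=3 i5:sll ; RAW r0
t=4 i6:and ; RAW+WAW r3
t=5 i7:ld ; no-port MEM/MUL
t=6 i8:mul ; RAW r1
t=7 i9,i10:beq;ld ; 2-wide
t=8 i11:add ; RAW r3
t=9 i12,i13:bne;ld ; 2-wide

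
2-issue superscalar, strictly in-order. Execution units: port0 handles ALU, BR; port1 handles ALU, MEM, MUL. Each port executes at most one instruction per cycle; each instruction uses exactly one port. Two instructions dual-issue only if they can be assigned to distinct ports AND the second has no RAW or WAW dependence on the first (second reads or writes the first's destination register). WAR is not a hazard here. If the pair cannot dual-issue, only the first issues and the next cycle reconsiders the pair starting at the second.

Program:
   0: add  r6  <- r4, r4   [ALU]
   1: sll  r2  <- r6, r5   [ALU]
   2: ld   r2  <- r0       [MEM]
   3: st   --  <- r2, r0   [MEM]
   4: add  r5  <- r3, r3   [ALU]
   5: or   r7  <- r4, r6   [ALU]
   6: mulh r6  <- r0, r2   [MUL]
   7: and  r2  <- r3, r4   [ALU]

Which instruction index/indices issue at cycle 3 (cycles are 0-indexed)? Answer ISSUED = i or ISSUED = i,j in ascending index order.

ISSUED = 3,4

#0 head=0: add.ALU i0 RAW r6
#1 head=1: sll.ALU i1 WAW r2
#2 head=2: ld.MEM i2 no-port MEM/MEM
#3 head=3: st.MEM+add.ALU i3/i4 dual
#4 head=5: or.ALU+mulh.MUL i5/i6 dual
#5 head=7: and.ALU i7 tail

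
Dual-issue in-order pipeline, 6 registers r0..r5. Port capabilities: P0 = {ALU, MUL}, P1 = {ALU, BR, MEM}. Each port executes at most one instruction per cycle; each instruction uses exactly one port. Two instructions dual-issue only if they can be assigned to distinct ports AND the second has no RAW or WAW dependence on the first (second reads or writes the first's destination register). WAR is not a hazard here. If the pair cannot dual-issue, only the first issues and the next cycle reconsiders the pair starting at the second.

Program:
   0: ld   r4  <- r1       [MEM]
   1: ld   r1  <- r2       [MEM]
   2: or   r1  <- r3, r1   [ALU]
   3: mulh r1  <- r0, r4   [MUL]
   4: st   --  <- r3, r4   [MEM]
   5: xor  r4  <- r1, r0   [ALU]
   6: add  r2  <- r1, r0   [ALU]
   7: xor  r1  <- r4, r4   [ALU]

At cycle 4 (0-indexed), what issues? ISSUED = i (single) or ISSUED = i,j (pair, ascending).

ISSUED = 5,6

#0 head=0: ld.MEM i0 no-port MEM/MEM
#1 head=1: ld.MEM i1 RAW+WAW r1
#2 head=2: or.ALU i2 WAW r1
#3 head=3: mulh.MUL/st.MEM i3/i4 2-wide
#4 head=5: xor.ALU/add.ALU i5/i6 2-wide
#5 head=7: xor.ALU i7 tail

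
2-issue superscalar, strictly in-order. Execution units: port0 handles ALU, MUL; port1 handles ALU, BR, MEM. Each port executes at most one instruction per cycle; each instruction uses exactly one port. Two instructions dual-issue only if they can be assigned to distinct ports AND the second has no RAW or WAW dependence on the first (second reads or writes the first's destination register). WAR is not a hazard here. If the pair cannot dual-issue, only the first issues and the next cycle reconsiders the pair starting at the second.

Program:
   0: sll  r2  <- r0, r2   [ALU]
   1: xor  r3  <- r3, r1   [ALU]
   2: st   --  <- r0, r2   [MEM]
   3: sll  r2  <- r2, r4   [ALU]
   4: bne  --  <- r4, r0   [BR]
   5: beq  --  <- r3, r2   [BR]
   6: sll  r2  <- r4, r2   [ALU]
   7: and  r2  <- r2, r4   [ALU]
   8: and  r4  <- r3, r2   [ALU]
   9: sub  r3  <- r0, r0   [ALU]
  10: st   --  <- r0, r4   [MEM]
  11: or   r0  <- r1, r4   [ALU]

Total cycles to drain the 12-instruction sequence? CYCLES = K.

CYCLES = 7

  cy0 -> i0&i1 (sll xor) 2-wide
  cy1 -> i2&i3 (st sll) 2-wide
  cy2 -> i4 (bne) no-port BR/BR
  cy3 -> i5&i6 (beq sll) 2-wide
  cy4 -> i7 (and) RAW r2
  cy5 -> i8&i9 (and sub) 2-wide
  cy6 -> i10&i11 (st or) 2-wide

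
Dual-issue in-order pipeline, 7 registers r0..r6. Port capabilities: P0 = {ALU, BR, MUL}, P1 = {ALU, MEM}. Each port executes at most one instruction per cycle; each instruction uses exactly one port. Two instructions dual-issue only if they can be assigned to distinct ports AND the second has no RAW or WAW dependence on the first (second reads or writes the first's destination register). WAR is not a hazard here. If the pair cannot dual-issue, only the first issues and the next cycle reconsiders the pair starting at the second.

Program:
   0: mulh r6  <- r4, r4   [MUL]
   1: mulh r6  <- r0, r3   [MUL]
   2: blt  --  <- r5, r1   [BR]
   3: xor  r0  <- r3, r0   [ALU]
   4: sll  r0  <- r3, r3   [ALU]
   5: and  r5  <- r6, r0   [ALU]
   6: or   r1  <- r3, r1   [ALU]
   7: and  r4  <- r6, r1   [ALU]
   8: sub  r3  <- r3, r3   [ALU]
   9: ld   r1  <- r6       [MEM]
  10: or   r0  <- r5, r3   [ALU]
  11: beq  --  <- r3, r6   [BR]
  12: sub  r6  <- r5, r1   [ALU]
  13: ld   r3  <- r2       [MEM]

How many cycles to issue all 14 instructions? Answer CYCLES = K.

t=0 i0:mulh ; no-port MUL/MUL
t=1 i1:mulh ; no-port MUL/BR
t=2 i2&i3:blt/xor ; dual
t=3 i4:sll ; RAW r0
t=4 i5&i6:and/or ; dual
t=5 i7&i8:and/sub ; dual
t=6 i9&i10:ld/or ; dual
t=7 i11&i12:beq/sub ; dual
t=8 i13:ld ; tail

CYCLES = 9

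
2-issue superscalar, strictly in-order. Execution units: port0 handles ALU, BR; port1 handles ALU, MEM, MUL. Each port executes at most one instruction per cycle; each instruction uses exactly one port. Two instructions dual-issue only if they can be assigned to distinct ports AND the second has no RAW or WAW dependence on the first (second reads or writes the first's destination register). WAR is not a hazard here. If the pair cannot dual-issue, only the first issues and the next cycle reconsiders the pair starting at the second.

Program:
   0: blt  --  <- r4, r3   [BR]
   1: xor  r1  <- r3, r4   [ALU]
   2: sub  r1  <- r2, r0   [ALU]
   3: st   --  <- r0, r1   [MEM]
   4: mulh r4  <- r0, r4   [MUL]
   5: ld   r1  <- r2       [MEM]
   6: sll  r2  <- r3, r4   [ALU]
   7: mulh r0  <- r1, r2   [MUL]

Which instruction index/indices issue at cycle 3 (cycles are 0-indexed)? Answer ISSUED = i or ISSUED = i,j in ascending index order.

#0 head=0: blt.BR+xor.ALU i0+i1 pair
#1 head=2: sub.ALU i2 RAW r1
#2 head=3: st.MEM i3 no-port MEM/MUL
#3 head=4: mulh.MUL i4 no-port MUL/MEM
#4 head=5: ld.MEM+sll.ALU i5+i6 pair
#5 head=7: mulh.MUL i7 tail

ISSUED = 4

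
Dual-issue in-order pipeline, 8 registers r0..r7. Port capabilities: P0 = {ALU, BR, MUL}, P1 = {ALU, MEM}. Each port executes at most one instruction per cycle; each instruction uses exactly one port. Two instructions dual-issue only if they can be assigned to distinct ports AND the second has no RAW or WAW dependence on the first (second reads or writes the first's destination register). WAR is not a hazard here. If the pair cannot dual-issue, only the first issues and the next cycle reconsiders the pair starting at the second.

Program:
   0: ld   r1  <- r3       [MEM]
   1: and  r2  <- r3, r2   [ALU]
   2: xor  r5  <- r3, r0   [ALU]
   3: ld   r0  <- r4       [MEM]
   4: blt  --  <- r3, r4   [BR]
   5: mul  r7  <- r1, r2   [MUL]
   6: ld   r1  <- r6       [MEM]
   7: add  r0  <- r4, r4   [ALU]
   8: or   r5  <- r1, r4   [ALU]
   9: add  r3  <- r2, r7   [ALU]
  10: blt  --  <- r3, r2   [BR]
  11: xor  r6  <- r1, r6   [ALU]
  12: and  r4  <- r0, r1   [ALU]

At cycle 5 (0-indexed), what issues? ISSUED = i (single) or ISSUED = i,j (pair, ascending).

ISSUED = 9

  cy0 -> i0,i1 (ld;and) pair
  cy1 -> i2,i3 (xor;ld) pair
  cy2 -> i4 (blt) no-port BR/MUL
  cy3 -> i5,i6 (mul;ld) pair
  cy4 -> i7,i8 (add;or) pair
  cy5 -> i9 (add) RAW r3
  cy6 -> i10,i11 (blt;xor) pair
  cy7 -> i12 (and) tail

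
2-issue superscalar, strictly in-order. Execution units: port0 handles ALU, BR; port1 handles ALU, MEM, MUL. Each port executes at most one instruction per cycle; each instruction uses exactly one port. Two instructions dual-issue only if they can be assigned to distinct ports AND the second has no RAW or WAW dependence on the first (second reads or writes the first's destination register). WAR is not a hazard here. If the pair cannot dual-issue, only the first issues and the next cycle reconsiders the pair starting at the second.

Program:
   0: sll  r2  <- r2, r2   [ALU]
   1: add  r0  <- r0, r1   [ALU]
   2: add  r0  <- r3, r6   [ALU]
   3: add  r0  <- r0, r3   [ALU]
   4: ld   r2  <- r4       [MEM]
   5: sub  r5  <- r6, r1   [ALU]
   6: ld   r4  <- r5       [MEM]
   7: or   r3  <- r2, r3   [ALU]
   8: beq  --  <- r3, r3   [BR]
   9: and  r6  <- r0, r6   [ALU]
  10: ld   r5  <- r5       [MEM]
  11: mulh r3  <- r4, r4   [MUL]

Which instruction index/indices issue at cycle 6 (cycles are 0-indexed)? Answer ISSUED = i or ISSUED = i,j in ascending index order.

ISSUED = 10

0. sll.ALU;add.ALU @i0/i1  | dual
1. add.ALU @i2  | RAW+WAW r0
2. add.ALU;ld.MEM @i3/i4  | dual
3. sub.ALU @i5  | RAW r5
4. ld.MEM;or.ALU @i6/i7  | dual
5. beq.BR;and.ALU @i8/i9  | dual
6. ld.MEM @i10  | no-port MEM/MUL
7. mulh.MUL @i11  | tail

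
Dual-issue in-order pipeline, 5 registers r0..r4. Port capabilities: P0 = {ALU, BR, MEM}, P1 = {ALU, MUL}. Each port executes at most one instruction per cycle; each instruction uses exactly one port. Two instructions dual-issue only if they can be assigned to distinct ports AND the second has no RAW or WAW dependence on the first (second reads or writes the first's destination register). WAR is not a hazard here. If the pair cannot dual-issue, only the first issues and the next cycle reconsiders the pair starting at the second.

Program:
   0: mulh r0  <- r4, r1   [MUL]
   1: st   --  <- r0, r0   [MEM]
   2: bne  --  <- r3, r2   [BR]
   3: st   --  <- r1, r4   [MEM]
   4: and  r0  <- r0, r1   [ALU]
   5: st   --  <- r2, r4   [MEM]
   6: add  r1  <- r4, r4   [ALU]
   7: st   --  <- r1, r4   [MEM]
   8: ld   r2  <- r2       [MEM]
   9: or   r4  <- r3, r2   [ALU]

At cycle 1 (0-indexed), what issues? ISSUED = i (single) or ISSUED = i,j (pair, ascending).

#0 head=0: mulh.MUL i0 RAW r0
#1 head=1: st.MEM i1 no-port MEM/BR
#2 head=2: bne.BR i2 no-port BR/MEM
#3 head=3: st.MEM and.ALU i3,i4 pair
#4 head=5: st.MEM add.ALU i5,i6 pair
#5 head=7: st.MEM i7 no-port MEM/MEM
#6 head=8: ld.MEM i8 RAW r2
#7 head=9: or.ALU i9 tail

ISSUED = 1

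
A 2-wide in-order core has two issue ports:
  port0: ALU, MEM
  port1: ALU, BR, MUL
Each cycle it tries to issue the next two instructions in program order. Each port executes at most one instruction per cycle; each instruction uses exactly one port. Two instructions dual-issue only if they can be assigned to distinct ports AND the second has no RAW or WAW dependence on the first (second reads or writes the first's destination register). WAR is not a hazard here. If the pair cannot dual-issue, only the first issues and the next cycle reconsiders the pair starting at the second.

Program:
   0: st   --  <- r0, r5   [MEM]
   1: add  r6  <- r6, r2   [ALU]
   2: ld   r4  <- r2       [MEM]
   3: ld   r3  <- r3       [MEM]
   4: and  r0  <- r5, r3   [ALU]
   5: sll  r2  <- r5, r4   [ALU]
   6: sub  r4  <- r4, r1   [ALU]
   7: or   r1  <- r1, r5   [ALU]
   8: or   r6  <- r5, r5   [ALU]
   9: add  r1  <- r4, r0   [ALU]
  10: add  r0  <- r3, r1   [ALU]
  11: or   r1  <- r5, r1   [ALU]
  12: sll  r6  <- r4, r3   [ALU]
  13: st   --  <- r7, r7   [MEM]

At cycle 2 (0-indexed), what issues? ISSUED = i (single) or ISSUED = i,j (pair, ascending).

  cy0 -> i0+i1 (st/add) 2-wide
  cy1 -> i2 (ld) no-port MEM/MEM
  cy2 -> i3 (ld) RAW r3
  cy3 -> i4+i5 (and/sll) 2-wide
  cy4 -> i6+i7 (sub/or) 2-wide
  cy5 -> i8+i9 (or/add) 2-wide
  cy6 -> i10+i11 (add/or) 2-wide
  cy7 -> i12+i13 (sll/st) 2-wide

ISSUED = 3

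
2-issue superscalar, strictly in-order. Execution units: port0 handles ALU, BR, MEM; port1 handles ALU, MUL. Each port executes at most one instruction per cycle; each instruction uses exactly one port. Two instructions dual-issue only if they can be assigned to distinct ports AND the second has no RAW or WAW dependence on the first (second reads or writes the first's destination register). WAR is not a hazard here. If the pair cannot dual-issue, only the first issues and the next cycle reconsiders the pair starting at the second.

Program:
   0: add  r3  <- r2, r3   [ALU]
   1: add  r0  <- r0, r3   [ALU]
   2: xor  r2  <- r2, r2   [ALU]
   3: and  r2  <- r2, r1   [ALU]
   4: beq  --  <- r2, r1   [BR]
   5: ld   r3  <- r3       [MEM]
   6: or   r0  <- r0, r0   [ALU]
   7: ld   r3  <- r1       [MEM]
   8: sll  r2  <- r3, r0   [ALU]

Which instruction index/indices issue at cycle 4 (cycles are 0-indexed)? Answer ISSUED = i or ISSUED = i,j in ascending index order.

ISSUED = 5,6

[0] i0  add  -- RAW r3
[1] i1,i2  add;xor  -- pair
[2] i3  and  -- RAW r2
[3] i4  beq  -- no-port BR/MEM
[4] i5,i6  ld;or  -- pair
[5] i7  ld  -- RAW r3
[6] i8  sll  -- tail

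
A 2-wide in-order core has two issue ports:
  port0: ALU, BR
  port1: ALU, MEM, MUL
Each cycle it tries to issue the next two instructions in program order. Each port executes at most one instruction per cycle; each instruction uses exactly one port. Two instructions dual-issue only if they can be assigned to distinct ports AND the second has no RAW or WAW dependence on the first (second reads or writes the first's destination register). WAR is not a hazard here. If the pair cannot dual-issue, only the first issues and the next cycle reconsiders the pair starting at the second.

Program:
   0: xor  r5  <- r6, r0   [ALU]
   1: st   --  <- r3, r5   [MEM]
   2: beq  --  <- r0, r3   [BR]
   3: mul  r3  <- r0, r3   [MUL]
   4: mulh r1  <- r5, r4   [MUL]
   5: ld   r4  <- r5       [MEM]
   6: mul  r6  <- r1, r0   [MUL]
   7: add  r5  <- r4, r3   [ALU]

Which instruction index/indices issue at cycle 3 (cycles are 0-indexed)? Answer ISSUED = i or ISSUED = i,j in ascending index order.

ISSUED = 4

t=0 i0:xor.ALU ; RAW r5
t=1 i1/i2:st.MEM/beq.BR ; dual
t=2 i3:mul.MUL ; no-port MUL/MUL
t=3 i4:mulh.MUL ; no-port MUL/MEM
t=4 i5:ld.MEM ; no-port MEM/MUL
t=5 i6/i7:mul.MUL/add.ALU ; dual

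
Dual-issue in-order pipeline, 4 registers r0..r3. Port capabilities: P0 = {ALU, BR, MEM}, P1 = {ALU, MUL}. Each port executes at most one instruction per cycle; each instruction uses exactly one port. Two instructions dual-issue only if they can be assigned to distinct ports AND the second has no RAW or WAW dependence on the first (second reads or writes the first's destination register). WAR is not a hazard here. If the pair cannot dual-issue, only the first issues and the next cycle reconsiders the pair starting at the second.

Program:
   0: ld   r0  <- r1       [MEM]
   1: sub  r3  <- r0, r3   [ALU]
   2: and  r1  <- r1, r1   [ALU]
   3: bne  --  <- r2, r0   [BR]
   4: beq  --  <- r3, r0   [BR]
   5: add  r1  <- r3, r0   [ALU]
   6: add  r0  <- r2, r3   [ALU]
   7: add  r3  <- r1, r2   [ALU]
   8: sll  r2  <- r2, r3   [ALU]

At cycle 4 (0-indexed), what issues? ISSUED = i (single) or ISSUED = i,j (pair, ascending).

ISSUED = 6,7

c0: i0 ld.MEM  RAW r0
c1: i1+i2 sub.ALU and.ALU  dual
c2: i3 bne.BR  no-port BR/BR
c3: i4+i5 beq.BR add.ALU  dual
c4: i6+i7 add.ALU add.ALU  dual
c5: i8 sll.ALU  tail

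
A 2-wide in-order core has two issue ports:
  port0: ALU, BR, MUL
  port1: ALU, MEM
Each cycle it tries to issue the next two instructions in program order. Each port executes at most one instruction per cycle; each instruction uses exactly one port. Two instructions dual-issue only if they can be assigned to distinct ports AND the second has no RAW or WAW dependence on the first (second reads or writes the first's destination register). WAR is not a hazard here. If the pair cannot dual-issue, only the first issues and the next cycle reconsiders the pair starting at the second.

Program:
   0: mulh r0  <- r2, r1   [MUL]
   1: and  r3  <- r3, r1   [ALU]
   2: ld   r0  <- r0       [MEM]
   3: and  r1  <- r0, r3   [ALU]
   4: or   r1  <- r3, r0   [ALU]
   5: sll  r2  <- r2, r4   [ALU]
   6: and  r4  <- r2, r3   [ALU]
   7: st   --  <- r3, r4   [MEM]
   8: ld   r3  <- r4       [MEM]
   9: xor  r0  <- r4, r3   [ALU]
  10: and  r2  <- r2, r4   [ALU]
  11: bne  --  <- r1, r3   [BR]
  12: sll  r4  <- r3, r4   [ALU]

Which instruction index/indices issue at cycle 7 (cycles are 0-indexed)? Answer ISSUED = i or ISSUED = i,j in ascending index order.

ISSUED = 9,10

#0 head=0: mulh.MUL;and.ALU i0,i1 pair
#1 head=2: ld.MEM i2 RAW r0
#2 head=3: and.ALU i3 WAW r1
#3 head=4: or.ALU;sll.ALU i4,i5 pair
#4 head=6: and.ALU i6 RAW r4
#5 head=7: st.MEM i7 no-port MEM/MEM
#6 head=8: ld.MEM i8 RAW r3
#7 head=9: xor.ALU;and.ALU i9,i10 pair
#8 head=11: bne.BR;sll.ALU i11,i12 pair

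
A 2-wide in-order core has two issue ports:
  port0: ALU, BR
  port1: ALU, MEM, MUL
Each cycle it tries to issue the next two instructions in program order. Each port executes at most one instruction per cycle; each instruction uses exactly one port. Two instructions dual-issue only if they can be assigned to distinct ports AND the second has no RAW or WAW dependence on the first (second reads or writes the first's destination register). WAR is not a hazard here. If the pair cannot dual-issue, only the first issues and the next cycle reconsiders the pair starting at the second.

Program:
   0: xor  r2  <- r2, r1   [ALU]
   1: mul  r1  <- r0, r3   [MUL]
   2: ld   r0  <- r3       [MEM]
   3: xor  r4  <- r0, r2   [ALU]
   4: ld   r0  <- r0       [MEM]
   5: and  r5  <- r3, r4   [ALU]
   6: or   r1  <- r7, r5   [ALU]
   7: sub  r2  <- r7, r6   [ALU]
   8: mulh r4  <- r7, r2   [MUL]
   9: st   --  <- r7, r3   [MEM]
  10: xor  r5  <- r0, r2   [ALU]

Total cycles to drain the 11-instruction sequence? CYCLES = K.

#0 head=0: xor.ALU mul.MUL i0,i1 2-wide
#1 head=2: ld.MEM i2 RAW r0
#2 head=3: xor.ALU ld.MEM i3,i4 2-wide
#3 head=5: and.ALU i5 RAW r5
#4 head=6: or.ALU sub.ALU i6,i7 2-wide
#5 head=8: mulh.MUL i8 no-port MUL/MEM
#6 head=9: st.MEM xor.ALU i9,i10 2-wide

CYCLES = 7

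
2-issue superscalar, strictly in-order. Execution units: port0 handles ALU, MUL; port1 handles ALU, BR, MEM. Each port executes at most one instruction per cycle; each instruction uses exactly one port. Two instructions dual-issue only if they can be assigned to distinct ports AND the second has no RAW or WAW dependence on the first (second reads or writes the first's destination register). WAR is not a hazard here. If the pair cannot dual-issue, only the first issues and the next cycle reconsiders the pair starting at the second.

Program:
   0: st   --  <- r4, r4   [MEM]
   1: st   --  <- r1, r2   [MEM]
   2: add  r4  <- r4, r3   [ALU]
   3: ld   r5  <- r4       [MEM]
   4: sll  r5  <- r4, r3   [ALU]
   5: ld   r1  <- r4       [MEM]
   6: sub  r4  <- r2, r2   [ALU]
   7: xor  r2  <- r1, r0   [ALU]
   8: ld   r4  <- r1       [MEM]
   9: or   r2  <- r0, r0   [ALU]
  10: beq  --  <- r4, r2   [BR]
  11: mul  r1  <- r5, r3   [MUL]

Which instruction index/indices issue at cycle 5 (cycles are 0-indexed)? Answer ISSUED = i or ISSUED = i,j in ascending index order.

ISSUED = 8,9

c0: i0 st  no-port MEM/MEM
c1: i1+i2 st/add  2-wide
c2: i3 ld  WAW r5
c3: i4+i5 sll/ld  2-wide
c4: i6+i7 sub/xor  2-wide
c5: i8+i9 ld/or  2-wide
c6: i10+i11 beq/mul  2-wide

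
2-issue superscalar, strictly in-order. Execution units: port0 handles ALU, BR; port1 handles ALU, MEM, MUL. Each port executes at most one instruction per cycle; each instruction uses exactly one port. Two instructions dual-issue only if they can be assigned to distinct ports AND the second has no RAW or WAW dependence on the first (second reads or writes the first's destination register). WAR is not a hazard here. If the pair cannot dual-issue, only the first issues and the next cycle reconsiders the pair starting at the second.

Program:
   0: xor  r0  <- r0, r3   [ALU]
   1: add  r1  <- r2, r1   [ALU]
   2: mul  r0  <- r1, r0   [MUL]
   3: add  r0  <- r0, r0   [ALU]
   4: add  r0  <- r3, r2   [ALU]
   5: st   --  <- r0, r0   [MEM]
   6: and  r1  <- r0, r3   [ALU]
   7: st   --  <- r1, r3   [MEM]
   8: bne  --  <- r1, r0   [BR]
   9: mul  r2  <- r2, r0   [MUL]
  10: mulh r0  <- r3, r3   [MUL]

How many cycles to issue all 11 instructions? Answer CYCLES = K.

CYCLES = 8

#0 head=0: xor+add i0,i1 2-wide
#1 head=2: mul i2 RAW+WAW r0
#2 head=3: add i3 WAW r0
#3 head=4: add i4 RAW r0
#4 head=5: st+and i5,i6 2-wide
#5 head=7: st+bne i7,i8 2-wide
#6 head=9: mul i9 no-port MUL/MUL
#7 head=10: mulh i10 tail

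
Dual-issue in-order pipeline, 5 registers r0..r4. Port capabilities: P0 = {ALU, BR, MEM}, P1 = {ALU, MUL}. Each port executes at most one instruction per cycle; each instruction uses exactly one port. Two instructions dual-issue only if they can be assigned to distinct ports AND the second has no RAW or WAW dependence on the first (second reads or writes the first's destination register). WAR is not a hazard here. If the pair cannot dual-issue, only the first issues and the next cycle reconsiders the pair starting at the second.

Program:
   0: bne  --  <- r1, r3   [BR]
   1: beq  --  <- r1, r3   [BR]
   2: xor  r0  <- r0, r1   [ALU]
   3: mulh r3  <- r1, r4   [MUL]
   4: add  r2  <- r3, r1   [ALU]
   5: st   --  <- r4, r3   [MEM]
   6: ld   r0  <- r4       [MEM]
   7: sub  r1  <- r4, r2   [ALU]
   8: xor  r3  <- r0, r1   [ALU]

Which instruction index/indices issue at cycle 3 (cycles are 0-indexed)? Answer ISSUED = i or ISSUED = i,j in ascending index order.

c0: i0 bne.BR  no-port BR/BR
c1: i1&i2 beq.BR+xor.ALU  pair
c2: i3 mulh.MUL  RAW r3
c3: i4&i5 add.ALU+st.MEM  pair
c4: i6&i7 ld.MEM+sub.ALU  pair
c5: i8 xor.ALU  tail

ISSUED = 4,5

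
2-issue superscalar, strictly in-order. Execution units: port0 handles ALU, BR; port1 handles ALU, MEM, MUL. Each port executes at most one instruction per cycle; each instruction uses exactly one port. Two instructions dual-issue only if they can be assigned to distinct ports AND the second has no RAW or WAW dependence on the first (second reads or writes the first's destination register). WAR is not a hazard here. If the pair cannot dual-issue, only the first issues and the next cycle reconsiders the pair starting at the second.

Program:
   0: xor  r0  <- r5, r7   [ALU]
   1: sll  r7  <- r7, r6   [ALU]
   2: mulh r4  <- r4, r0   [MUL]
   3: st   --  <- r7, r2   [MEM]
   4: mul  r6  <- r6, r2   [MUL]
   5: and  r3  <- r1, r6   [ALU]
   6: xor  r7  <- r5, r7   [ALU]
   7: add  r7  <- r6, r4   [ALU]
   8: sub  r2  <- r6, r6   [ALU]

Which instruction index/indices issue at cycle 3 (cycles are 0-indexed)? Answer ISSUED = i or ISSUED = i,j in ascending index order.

#0 head=0: xor sll i0,i1 2-wide
#1 head=2: mulh i2 no-port MUL/MEM
#2 head=3: st i3 no-port MEM/MUL
#3 head=4: mul i4 RAW r6
#4 head=5: and xor i5,i6 2-wide
#5 head=7: add sub i7,i8 2-wide

ISSUED = 4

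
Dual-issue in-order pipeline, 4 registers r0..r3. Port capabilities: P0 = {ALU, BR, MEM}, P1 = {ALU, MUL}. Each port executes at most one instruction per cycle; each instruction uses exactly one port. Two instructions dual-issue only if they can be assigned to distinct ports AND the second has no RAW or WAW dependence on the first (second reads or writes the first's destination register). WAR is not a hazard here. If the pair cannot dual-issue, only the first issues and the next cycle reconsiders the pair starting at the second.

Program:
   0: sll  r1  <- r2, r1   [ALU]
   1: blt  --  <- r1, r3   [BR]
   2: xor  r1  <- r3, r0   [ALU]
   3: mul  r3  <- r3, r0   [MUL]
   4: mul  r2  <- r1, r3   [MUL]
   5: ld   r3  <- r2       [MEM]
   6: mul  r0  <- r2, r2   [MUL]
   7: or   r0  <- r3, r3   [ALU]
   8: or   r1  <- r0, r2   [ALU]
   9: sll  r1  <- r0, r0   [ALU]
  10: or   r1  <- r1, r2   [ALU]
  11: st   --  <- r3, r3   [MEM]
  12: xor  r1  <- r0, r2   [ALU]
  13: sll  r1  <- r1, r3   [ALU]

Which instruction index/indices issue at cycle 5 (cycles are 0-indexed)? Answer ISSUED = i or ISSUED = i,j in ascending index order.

ISSUED = 7

c0: i0 sll  RAW r1
c1: i1,i2 blt xor  pair
c2: i3 mul  no-port MUL/MUL
c3: i4 mul  RAW r2
c4: i5,i6 ld mul  pair
c5: i7 or  RAW r0
c6: i8 or  WAW r1
c7: i9 sll  RAW+WAW r1
c8: i10,i11 or st  pair
c9: i12 xor  RAW+WAW r1
c10: i13 sll  tail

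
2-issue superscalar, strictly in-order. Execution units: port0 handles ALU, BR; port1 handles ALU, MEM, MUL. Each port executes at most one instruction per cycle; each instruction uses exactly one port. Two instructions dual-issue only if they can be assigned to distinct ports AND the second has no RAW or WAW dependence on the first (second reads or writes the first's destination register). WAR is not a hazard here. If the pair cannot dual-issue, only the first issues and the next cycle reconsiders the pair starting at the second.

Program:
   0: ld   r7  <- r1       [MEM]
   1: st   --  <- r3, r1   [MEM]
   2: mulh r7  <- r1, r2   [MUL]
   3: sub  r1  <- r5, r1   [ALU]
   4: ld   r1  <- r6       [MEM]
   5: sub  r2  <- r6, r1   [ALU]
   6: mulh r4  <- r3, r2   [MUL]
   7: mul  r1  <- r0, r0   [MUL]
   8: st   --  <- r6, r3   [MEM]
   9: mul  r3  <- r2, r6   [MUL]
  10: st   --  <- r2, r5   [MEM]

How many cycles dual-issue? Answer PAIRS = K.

PAIRS = 1

[0] i0  ld  -- no-port MEM/MEM
[1] i1  st  -- no-port MEM/MUL
[2] i2,i3  mulh sub  -- 2-wide
[3] i4  ld  -- RAW r1
[4] i5  sub  -- RAW r2
[5] i6  mulh  -- no-port MUL/MUL
[6] i7  mul  -- no-port MUL/MEM
[7] i8  st  -- no-port MEM/MUL
[8] i9  mul  -- no-port MUL/MEM
[9] i10  st  -- tail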